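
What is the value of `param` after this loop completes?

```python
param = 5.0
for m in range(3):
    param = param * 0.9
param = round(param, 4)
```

Exponential decay: 5.0 * 0.9^3
`param` takes the values: 5.0 → 4.5 → 4.05 → 3.645

Answer: 3.645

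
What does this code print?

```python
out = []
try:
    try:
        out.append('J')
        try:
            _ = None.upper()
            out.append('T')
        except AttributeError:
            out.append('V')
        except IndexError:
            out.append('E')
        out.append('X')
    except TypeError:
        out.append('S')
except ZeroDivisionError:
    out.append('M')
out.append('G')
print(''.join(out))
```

Execution trace: 'J' (try body) → 'V' (inner except AttributeError) → 'X' (try body, no exception) → 'G' (after the try/except). Output: JVXG

Answer: JVXG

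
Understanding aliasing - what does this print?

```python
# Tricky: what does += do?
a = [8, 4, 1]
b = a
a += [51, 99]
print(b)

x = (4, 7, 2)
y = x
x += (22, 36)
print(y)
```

Key concept: += behavior differs for mutable vs immutable.
Step by step:
`a = [8, 4, 1]` → a = [8, 4, 1]
`b = a` → b = [8, 4, 1] (same object as a)
`a += [51, 99]` → a = [8, 4, 1, 51, 99] (same object as b); b = [8, 4, 1, 51, 99] (same object as a)
`print(b)` → prints [8, 4, 1, 51, 99]
`x = (4, 7, 2)` → x = (4, 7, 2)
`y = x` → y = (4, 7, 2)
`x += (22, 36)` → x = (4, 7, 2, 22, 36)
`print(y)` → prints (4, 7, 2)

Answer:
[8, 4, 1, 51, 99]
(4, 7, 2)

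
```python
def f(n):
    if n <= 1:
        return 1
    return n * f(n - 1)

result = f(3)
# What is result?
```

f(3) = 3 * 2 * 1 = 6

Answer: 6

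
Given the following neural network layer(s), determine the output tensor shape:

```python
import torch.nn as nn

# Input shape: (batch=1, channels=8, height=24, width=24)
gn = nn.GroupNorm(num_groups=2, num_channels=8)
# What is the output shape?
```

Input: (1, 8, 24, 24) -> Output: (1, 8, 24, 24)

Answer: (1, 8, 24, 24)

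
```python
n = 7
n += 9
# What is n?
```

Trace:
`n = 7` → n = 7
`n += 9` → n = 16
So n = 16

Answer: 16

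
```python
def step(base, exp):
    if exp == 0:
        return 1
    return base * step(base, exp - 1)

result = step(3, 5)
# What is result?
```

step(3, 5) = 3 * 3 * 3 * 3 * 3 = 243

Answer: 243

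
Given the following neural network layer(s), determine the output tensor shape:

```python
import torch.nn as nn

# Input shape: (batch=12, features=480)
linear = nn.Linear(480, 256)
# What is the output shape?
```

Input: (12, 480) -> Output: (12, 256)

Answer: (12, 256)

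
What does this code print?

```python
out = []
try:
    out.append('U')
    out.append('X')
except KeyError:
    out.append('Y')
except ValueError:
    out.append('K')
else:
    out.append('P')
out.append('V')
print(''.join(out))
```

Execution trace: 'U' (try body) → 'X' (try body, no exception) → 'P' (else) → 'V' (after the try/except). Output: UXPV

Answer: UXPV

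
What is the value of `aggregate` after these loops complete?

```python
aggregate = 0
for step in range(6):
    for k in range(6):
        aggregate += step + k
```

Sum of all step+k for step,k in 6x6
`aggregate` takes the values: 0 → 1 → 3 → 6 → 10 → 15 → 16 → 18 → 21 → 25 → 30 → 36 → 38 → 41 → 45 → 50 → 56 → 63 → 66 → 70 → 75 → 81 → 88 → 96 → 100 → 105 → 111 → 118 → 126 → 135 → 140 → 146 → 153 → 161 → 170 → 180

Answer: 180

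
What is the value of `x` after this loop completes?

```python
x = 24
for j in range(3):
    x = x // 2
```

Halve 3 times: 24 // 2^3 = 3
`x` takes the values: 24 → 12 → 6 → 3

Answer: 3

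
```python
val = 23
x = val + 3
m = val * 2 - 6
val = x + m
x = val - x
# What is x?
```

Trace:
`val = 23` → val = 23
`x = val + 3` → x = 26
`m = val * 2 - 6` → m = 40
`val = x + m` → val = 66
`x = val - x` → x = 40
So x = 40

Answer: 40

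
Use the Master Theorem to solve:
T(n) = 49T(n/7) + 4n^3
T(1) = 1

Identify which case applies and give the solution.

a=49, b=7, f(n)=4n^3. log_7(49) = 2. Since c=3 > 2 and the regularity condition holds (49(n/7)^3 = (49/7^3)n^3 with 49/7^3 < 1), Case 3 applies: T(n) = Θ(f(n)) = O(n^3).

Answer: O(n^3) - Case 3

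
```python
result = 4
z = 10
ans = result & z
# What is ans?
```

Trace:
`result = 4` → result = 4
`z = 10` → z = 10
`ans = result & z` → ans = 0
So ans = 0

Answer: 0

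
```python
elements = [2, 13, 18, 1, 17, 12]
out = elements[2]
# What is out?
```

Trace:
`elements = [2, 13, 18, 1, 17, 12]` → elements = [2, 13, 18, 1, 17, 12]
`out = elements[2]` → out = 18
So out = 18

Answer: 18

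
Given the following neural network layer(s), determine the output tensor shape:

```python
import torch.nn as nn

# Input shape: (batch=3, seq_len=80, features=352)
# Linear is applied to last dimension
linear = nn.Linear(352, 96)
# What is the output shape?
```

Input: (3, 80, 352) -> Output: (3, 80, 96)

Answer: (3, 80, 96)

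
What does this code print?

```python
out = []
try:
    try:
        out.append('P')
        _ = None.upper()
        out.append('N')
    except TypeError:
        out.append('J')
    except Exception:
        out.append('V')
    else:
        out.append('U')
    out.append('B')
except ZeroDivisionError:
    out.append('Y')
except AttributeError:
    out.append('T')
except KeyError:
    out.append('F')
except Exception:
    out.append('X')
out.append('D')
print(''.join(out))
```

Execution trace: 'P' (inner try body) → 'V' (inner except Exception) → 'B' (try body, no exception) → 'D' (after the try/except). Output: PVBD

Answer: PVBD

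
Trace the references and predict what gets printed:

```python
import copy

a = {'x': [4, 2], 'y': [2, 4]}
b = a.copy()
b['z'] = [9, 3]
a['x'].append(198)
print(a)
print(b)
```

Key concept: shallow copy of dict with mutable values.
Step by step:
`a = {'x': [4, 2], 'y': [2, 4]}` → a = {'x': [4, 2], 'y': [2, 4]}
`b = a.copy()` → b = {'x': [4, 2], 'y': [2, 4]}
`b['z'] = [9, 3]` → b = {'x': [4, 2], 'y': [2, 4], 'z': [9, 3]}
`a['x'].append(198)` → a = {'x': [4, 2, 198], 'y': [2, 4]}; b = {'x': [4, 2, 198], 'y': [2, 4], 'z': [9, 3]}
`print(a)` → prints {'x': [4, 2, 198], 'y': [2, 4]}
`print(b)` → prints {'x': [4, 2, 198], 'y': [2, 4], 'z': [9, 3]}

Answer:
{'x': [4, 2, 198], 'y': [2, 4]}
{'x': [4, 2, 198], 'y': [2, 4], 'z': [9, 3]}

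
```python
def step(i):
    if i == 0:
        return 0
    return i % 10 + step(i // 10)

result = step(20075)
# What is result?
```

Sum of digits of 20075: 5 + 7 + 0 + 0 + 2 = 14

Answer: 14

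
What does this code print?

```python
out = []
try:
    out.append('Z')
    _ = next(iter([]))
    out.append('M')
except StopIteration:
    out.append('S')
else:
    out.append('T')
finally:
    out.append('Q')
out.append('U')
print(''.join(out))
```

Execution trace: 'Z' (try body) → 'S' (except StopIteration) → 'Q' (finally) → 'U' (after the try/except). Output: ZSQU

Answer: ZSQU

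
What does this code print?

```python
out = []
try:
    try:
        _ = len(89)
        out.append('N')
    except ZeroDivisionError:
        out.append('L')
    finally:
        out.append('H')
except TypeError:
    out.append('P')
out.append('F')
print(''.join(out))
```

Execution trace: 'H' (inner finally) → 'P' (outer except TypeError) → 'F' (after the try/except). Output: HPF

Answer: HPF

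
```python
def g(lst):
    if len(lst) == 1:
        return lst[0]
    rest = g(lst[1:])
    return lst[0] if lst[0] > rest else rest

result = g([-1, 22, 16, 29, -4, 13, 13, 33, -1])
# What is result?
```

Recursive max over [-1, 22, 16, 29, -4, 13, 13, 33, -1] = 33

Answer: 33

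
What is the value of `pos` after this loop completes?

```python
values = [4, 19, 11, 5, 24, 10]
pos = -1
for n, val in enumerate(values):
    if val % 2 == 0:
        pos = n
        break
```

First even number index in [4, 19, 11, 5, 24, 10]
`pos` takes the values: -1 → 0

Answer: 0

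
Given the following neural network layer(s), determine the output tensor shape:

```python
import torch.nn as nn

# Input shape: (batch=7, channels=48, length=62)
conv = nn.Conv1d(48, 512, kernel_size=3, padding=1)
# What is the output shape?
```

Input: (7, 48, 62) -> Output: (7, 512, 62)

Answer: (7, 512, 62)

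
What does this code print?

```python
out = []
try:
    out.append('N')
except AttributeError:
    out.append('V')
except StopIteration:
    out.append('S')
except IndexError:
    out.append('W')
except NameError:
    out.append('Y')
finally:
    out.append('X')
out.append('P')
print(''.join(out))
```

Execution trace: 'N' (try body, no exception) → 'X' (finally) → 'P' (after the try/except). Output: NXP

Answer: NXP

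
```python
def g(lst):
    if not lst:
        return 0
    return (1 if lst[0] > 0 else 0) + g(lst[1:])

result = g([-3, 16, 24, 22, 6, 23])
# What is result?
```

Count of positive elements in [-3, 16, 24, 22, 6, 23] = 5

Answer: 5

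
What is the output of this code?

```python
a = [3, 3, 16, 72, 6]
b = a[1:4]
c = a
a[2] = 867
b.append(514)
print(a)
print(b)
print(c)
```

Key concept: slice vs alias.
Step by step:
`a = [3, 3, 16, 72, 6]` → a = [3, 3, 16, 72, 6]
`b = a[1:4]` → b = [3, 16, 72]
`c = a` → c = [3, 3, 16, 72, 6] (same object as a)
`a[2] = 867` → a = [3, 3, 867, 72, 6] (same object as c); c = [3, 3, 867, 72, 6] (same object as a)
`b.append(514)` → b = [3, 16, 72, 514]
`print(a)` → prints [3, 3, 867, 72, 6]
`print(b)` → prints [3, 16, 72, 514]
`print(c)` → prints [3, 3, 867, 72, 6]

Answer:
[3, 3, 867, 72, 6]
[3, 16, 72, 514]
[3, 3, 867, 72, 6]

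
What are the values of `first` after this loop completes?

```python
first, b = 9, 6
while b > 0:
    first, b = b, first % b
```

GCD of 9 and 6
`first` takes the values: 9 → 6 → 3

Answer: 3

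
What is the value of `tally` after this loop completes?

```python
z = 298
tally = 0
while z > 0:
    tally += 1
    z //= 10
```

Count digits by repeated division by 10
`tally` takes the values: 0 → 1 → 2 → 3

Answer: 3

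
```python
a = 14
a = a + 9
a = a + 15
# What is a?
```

Trace:
`a = 14` → a = 14
`a = a + 9` → a = 23
`a = a + 15` → a = 38
So a = 38

Answer: 38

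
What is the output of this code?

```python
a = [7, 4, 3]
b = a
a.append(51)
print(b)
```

Key concept: basic list aliasing.
Step by step:
`a = [7, 4, 3]` → a = [7, 4, 3]
`b = a` → b = [7, 4, 3] (same object as a)
`a.append(51)` → a = [7, 4, 3, 51] (same object as b); b = [7, 4, 3, 51] (same object as a)
`print(b)` → prints [7, 4, 3, 51]

Answer: [7, 4, 3, 51]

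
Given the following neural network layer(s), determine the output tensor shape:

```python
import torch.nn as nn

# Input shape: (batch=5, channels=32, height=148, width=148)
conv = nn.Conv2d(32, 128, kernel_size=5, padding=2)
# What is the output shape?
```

Input: (5, 32, 148, 148) -> Output: (5, 128, 148, 148)

Answer: (5, 128, 148, 148)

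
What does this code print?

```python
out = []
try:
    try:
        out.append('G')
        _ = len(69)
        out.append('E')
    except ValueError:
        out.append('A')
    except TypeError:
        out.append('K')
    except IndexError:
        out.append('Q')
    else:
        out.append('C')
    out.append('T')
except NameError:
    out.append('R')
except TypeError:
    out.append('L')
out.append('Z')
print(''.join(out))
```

Execution trace: 'G' (inner try body) → 'K' (inner except TypeError) → 'T' (try body, no exception) → 'Z' (after the try/except). Output: GKTZ

Answer: GKTZ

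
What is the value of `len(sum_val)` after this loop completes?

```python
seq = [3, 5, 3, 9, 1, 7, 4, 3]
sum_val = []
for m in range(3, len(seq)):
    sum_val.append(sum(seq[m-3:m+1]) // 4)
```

Number of 4-element averages
`sum_val` takes the values: [] → [5] → [5, 4] → [5, 4, 5] → [5, 4, 5, 5] → [5, 4, 5, 5, 3]
So `len(sum_val)` = 5

Answer: 5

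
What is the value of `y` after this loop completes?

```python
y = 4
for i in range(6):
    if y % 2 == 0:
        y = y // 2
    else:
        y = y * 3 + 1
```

Collatz-style transformation from 4
`y` takes the values: 4 → 2 → 1 → 4 → 2 → 1 → 4

Answer: 4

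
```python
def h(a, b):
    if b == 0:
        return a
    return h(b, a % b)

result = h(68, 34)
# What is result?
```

h(68, 34) -> h(34, 0) -> 34

Answer: 34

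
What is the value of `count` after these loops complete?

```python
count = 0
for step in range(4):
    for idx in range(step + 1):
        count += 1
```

Triangle: 1 + 2 + ... + 4
`count` takes the values: 0 → 1 → 2 → 3 → 4 → 5 → 6 → 7 → 8 → 9 → 10

Answer: 10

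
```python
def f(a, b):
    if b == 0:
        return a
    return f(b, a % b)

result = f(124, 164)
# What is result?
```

f(124, 164) -> f(164, 124) -> f(124, 40) -> f(40, 4) -> f(4, 0) -> 4

Answer: 4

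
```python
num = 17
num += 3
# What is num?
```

Trace:
`num = 17` → num = 17
`num += 3` → num = 20
So num = 20

Answer: 20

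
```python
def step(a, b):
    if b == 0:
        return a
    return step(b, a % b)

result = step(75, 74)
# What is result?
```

step(75, 74) -> step(74, 1) -> step(1, 0) -> 1

Answer: 1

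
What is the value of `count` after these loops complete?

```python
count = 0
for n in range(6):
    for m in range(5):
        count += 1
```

6 * 5 = 30
`count` takes the values: 0 → 1 → 2 → 3 → 4 → 5 → 6 → 7 → 8 → 9 → 10 → 11 → 12 → 13 → 14 → 15 → 16 → 17 → 18 → 19 → 20 → 21 → 22 → 23 → 24 → 25 → 26 → 27 → 28 → 29 → 30

Answer: 30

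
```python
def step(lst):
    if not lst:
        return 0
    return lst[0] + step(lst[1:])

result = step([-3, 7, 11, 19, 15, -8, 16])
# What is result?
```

(-3) + 7 + 11 + 19 + 15 + (-8) + 16 + 0 = 57

Answer: 57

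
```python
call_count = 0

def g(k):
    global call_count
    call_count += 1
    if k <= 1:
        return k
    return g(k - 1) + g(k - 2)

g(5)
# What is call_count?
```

Calls(k) = 1 + Calls(k-1) + Calls(k-2); Calls(0)=Calls(1)=1. For k=5 this gives 15.

Answer: 15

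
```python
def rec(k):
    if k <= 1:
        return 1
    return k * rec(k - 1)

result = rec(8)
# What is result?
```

rec(8) = 8 * 7 * 6 * 5 * 4 * 3 * 2 * 1 = 40320

Answer: 40320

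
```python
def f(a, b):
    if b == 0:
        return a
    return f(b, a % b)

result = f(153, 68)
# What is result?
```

f(153, 68) -> f(68, 17) -> f(17, 0) -> 17

Answer: 17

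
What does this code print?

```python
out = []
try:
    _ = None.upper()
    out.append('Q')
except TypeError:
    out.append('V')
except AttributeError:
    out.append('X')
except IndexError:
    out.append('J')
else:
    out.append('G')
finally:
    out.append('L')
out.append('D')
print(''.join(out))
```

Execution trace: 'X' (except AttributeError) → 'L' (finally) → 'D' (after the try/except). Output: XLD

Answer: XLD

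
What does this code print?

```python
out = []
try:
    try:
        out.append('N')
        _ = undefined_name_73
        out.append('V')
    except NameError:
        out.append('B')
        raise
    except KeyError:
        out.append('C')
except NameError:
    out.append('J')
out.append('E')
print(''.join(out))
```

Execution trace: 'N' (inner try body) → 'B' (inner except NameError) → 'J' (outer except NameError) → 'E' (after the try/except). Output: NBJE

Answer: NBJE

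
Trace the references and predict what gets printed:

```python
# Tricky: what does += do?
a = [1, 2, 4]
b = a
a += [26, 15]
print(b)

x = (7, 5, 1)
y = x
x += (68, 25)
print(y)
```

Key concept: += behavior differs for mutable vs immutable.
Step by step:
`a = [1, 2, 4]` → a = [1, 2, 4]
`b = a` → b = [1, 2, 4] (same object as a)
`a += [26, 15]` → a = [1, 2, 4, 26, 15] (same object as b); b = [1, 2, 4, 26, 15] (same object as a)
`print(b)` → prints [1, 2, 4, 26, 15]
`x = (7, 5, 1)` → x = (7, 5, 1)
`y = x` → y = (7, 5, 1)
`x += (68, 25)` → x = (7, 5, 1, 68, 25)
`print(y)` → prints (7, 5, 1)

Answer:
[1, 2, 4, 26, 15]
(7, 5, 1)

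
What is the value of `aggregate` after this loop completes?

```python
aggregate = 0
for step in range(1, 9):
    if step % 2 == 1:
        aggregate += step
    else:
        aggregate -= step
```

Add odd, subtract even
`aggregate` takes the values: 0 → 1 → -1 → 2 → -2 → 3 → -3 → 4 → -4

Answer: -4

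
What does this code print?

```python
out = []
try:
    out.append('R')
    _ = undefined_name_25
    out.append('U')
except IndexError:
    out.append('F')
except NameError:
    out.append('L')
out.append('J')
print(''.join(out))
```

Execution trace: 'R' (try body) → 'L' (except NameError) → 'J' (after the try/except). Output: RLJ

Answer: RLJ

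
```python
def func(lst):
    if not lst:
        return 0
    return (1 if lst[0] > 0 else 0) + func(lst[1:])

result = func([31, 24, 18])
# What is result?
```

Count of positive elements in [31, 24, 18] = 3

Answer: 3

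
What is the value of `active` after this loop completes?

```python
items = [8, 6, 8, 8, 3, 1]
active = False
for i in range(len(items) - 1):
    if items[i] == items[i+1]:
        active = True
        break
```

Check consecutive duplicates in [8, 6, 8, 8, 3, 1]
`active` takes the values: False → True

Answer: True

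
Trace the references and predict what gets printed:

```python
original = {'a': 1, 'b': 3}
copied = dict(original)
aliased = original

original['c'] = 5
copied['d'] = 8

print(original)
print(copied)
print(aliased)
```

Key concept: dict() creates copy, assignment creates alias.
Step by step:
`original = {'a': 1, 'b': 3}` → original = {'a': 1, 'b': 3}
`copied = dict(original)` → copied = {'a': 1, 'b': 3}
`aliased = original` → aliased = {'a': 1, 'b': 3} (same object as original)
`original['c'] = 5` → original = {'a': 1, 'b': 3, 'c': 5} (same object as aliased); aliased = {'a': 1, 'b': 3, 'c': 5} (same object as original)
`copied['d'] = 8` → copied = {'a': 1, 'b': 3, 'd': 8}
`print(original)` → prints {'a': 1, 'b': 3, 'c': 5}
`print(copied)` → prints {'a': 1, 'b': 3, 'd': 8}
`print(aliased)` → prints {'a': 1, 'b': 3, 'c': 5}

Answer:
{'a': 1, 'b': 3, 'c': 5}
{'a': 1, 'b': 3, 'd': 8}
{'a': 1, 'b': 3, 'c': 5}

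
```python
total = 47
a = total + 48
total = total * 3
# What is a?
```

Trace:
`total = 47` → total = 47
`a = total + 48` → a = 95
`total = total * 3` → total = 141
So a = 95

Answer: 95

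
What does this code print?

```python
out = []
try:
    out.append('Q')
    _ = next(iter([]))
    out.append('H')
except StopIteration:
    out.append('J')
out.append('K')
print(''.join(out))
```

Execution trace: 'Q' (try body) → 'J' (except StopIteration) → 'K' (after the try/except). Output: QJK

Answer: QJK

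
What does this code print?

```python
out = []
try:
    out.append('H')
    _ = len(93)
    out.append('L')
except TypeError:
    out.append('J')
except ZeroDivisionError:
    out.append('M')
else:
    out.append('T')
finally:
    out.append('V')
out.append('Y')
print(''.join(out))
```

Execution trace: 'H' (try body) → 'J' (except TypeError) → 'V' (finally) → 'Y' (after the try/except). Output: HJVY

Answer: HJVY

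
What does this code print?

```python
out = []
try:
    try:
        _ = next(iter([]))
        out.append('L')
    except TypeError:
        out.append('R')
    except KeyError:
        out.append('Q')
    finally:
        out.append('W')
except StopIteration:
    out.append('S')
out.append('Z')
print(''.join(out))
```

Execution trace: 'W' (finally) → 'S' (outer except StopIteration) → 'Z' (after the try/except). Output: WSZ

Answer: WSZ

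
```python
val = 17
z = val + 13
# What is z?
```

Trace:
`val = 17` → val = 17
`z = val + 13` → z = 30
So z = 30

Answer: 30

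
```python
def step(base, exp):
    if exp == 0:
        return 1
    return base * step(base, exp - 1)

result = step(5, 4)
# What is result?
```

step(5, 4) = 5 * 5 * 5 * 5 = 625

Answer: 625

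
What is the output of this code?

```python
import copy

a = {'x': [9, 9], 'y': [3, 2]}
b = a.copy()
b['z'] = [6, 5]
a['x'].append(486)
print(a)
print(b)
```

Key concept: shallow copy of dict with mutable values.
Step by step:
`a = {'x': [9, 9], 'y': [3, 2]}` → a = {'x': [9, 9], 'y': [3, 2]}
`b = a.copy()` → b = {'x': [9, 9], 'y': [3, 2]}
`b['z'] = [6, 5]` → b = {'x': [9, 9], 'y': [3, 2], 'z': [6, 5]}
`a['x'].append(486)` → a = {'x': [9, 9, 486], 'y': [3, 2]}; b = {'x': [9, 9, 486], 'y': [3, 2], 'z': [6, 5]}
`print(a)` → prints {'x': [9, 9, 486], 'y': [3, 2]}
`print(b)` → prints {'x': [9, 9, 486], 'y': [3, 2], 'z': [6, 5]}

Answer:
{'x': [9, 9, 486], 'y': [3, 2]}
{'x': [9, 9, 486], 'y': [3, 2], 'z': [6, 5]}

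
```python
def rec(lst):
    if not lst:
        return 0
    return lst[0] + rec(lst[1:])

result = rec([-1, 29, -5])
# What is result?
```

(-1) + 29 + (-5) + 0 = 23

Answer: 23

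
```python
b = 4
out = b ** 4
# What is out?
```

Trace:
`b = 4` → b = 4
`out = b ** 4` → out = 256
So out = 256

Answer: 256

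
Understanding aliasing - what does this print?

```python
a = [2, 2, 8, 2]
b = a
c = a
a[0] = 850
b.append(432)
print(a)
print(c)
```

Key concept: multiple aliases.
Step by step:
`a = [2, 2, 8, 2]` → a = [2, 2, 8, 2]
`b = a` → b = [2, 2, 8, 2] (same object as a)
`c = a` → c = [2, 2, 8, 2] (same object as a, b)
`a[0] = 850` → a = [850, 2, 8, 2] (same object as b, c); b = [850, 2, 8, 2] (same object as a, c); c = [850, 2, 8, 2] (same object as a, b)
`b.append(432)` → a = [850, 2, 8, 2, 432] (same object as b, c); b = [850, 2, 8, 2, 432] (same object as a, c); c = [850, 2, 8, 2, 432] (same object as a, b)
`print(a)` → prints [850, 2, 8, 2, 432]
`print(c)` → prints [850, 2, 8, 2, 432]

Answer:
[850, 2, 8, 2, 432]
[850, 2, 8, 2, 432]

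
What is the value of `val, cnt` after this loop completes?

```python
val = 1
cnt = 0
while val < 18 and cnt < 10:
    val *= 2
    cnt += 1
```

Double until >= 18 or 10 iterations
`val, cnt` takes the values: (1, 0) → (2, 0) → (2, 1) → (4, 1) → (4, 2) → (8, 2) → (8, 3) → (16, 3) → (16, 4) → (32, 4) → (32, 5)

Answer: 32, 5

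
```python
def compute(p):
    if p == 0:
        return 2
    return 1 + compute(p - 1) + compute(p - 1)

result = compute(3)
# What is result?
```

compute(p) = 1 + 2·compute(p-1), compute(0)=2. Closed form: (2+1)·2^3 - 1 = 23.

Answer: 23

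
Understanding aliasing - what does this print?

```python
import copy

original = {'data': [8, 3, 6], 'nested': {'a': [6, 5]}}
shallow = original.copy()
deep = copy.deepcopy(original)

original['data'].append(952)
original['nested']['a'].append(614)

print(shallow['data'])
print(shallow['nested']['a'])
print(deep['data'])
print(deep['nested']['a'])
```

Key concept: comparing shallow vs deep copy.
Step by step:
`original = {'data': [8, 3, 6], 'nested': {'a': [6, 5]}}` → original = {'data': [8, 3, 6], 'nested': {'a': [6, 5]}}
`shallow = original.copy()` → shallow = {'data': [8, 3, 6], 'nested': {'a': [6, 5]}}
`deep = copy.deepcopy(original)` → deep = {'data': [8, 3, 6], 'nested': {'a': [6, 5]}}
`original['data'].append(952)` → original = {'data': [8, 3, 6, 952], 'nested': {'a': [6, 5]}}; shallow = {'data': [8, 3, 6, 952], 'nested': {'a': [6, 5]}}
`original['nested']['a'].append(614)` → original = {'data': [8, 3, 6, 952], 'nested': {'a': [6, 5, 614]}}; shallow = {'data': [8, 3, 6, 952], 'nested': {'a': [6, 5, 614]}}
`print(shallow['data'])` → prints [8, 3, 6, 952]
`print(shallow['nested']['a'])` → prints [6, 5, 614]
`print(deep['data'])` → prints [8, 3, 6]
`print(deep['nested']['a'])` → prints [6, 5]

Answer:
[8, 3, 6, 952]
[6, 5, 614]
[8, 3, 6]
[6, 5]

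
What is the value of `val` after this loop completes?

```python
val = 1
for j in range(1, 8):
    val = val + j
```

Start at 1, add 1 through 7
`val` takes the values: 1 → 2 → 4 → 7 → 11 → 16 → 22 → 29

Answer: 29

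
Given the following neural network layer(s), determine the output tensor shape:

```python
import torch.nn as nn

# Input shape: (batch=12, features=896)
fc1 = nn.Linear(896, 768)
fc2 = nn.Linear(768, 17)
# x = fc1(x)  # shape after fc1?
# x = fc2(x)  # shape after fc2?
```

Input: (12, 896) -> after fc1: (12, 768) -> Output: (12, 17)

Answer: (12, 17)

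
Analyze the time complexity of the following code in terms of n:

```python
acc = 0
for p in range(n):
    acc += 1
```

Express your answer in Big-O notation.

Each loop level contributes: n. Multiplying the contributions gives O(n).

Answer: O(n)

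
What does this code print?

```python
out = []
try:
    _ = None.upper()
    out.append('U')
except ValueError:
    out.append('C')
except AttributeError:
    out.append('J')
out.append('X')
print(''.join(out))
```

Execution trace: 'J' (except AttributeError) → 'X' (after the try/except). Output: JX

Answer: JX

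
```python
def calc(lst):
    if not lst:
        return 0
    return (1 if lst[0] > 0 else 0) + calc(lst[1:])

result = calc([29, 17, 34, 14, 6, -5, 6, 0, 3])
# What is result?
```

Count of positive elements in [29, 17, 34, 14, 6, -5, 6, 0, 3] = 7

Answer: 7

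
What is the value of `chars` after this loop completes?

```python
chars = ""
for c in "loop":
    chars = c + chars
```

Reverse 'loop'
`chars` takes the values: "" → "l" → "ol" → "ool" → "pool"

Answer: "pool"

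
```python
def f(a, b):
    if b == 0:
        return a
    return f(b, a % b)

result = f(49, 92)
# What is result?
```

f(49, 92) -> f(92, 49) -> f(49, 43) -> f(43, 6) -> f(6, 1) -> f(1, 0) -> 1

Answer: 1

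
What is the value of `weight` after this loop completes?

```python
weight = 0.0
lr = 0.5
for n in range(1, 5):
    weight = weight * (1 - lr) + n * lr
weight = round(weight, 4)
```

Moving average with lr=0.5
`weight` takes the values: 0.0 → 0.5 → 1.25 → 2.125 → 3.0625

Answer: 3.0625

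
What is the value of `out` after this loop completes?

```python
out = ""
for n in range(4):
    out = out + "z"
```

Repeat 'z' 4 times
`out` takes the values: "" → "z" → "zz" → "zzz" → "zzzz"

Answer: "zzzz"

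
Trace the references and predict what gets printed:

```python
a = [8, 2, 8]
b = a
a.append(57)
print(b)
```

Key concept: basic list aliasing.
Step by step:
`a = [8, 2, 8]` → a = [8, 2, 8]
`b = a` → b = [8, 2, 8] (same object as a)
`a.append(57)` → a = [8, 2, 8, 57] (same object as b); b = [8, 2, 8, 57] (same object as a)
`print(b)` → prints [8, 2, 8, 57]

Answer: [8, 2, 8, 57]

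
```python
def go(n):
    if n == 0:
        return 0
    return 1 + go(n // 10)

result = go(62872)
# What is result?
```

Count of digits of 62872: 5

Answer: 5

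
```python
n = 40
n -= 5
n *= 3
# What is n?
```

Trace:
`n = 40` → n = 40
`n -= 5` → n = 35
`n *= 3` → n = 105
So n = 105

Answer: 105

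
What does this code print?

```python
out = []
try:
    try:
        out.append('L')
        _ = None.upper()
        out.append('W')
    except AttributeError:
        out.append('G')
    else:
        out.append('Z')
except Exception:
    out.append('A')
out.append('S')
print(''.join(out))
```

Execution trace: 'L' (inner try body) → 'G' (inner except AttributeError) → 'S' (after the try/except). Output: LGS

Answer: LGS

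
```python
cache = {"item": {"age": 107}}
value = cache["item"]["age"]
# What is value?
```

Trace:
`cache = {"item": {"age": 107}}` → cache = {'item': {'age': 107}}
`value = cache["item"]["age"]` → value = 107
So value = 107

Answer: 107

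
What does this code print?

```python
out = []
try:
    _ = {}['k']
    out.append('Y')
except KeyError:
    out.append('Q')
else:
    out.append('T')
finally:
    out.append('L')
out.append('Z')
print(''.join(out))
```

Execution trace: 'Q' (except KeyError) → 'L' (finally) → 'Z' (after the try/except). Output: QLZ

Answer: QLZ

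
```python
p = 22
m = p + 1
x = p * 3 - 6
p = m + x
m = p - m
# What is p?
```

Trace:
`p = 22` → p = 22
`m = p + 1` → m = 23
`x = p * 3 - 6` → x = 60
`p = m + x` → p = 83
`m = p - m` → m = 60
So p = 83

Answer: 83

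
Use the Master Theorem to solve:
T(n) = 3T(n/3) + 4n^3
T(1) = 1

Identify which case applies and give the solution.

a=3, b=3, f(n)=4n^3. log_3(3) = 1. Since c=3 > 1 and the regularity condition holds (3(n/3)^3 = (3/3^3)n^3 with 3/3^3 < 1), Case 3 applies: T(n) = Θ(f(n)) = O(n^3).

Answer: O(n^3) - Case 3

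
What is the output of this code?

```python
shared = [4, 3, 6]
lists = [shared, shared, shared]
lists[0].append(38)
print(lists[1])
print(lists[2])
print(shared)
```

Key concept: list of same reference.
Step by step:
`shared = [4, 3, 6]` → shared = [4, 3, 6]
`lists = [shared, shared, shared]` → lists = [[4, 3, 6], [4, 3, 6], [4, 3, 6]]
`lists[0].append(38)` → shared = [4, 3, 6, 38]; lists = [[4, 3, 6, 38], [4, 3, 6, 38], [4, 3, 6, 38]]
`print(lists[1])` → prints [4, 3, 6, 38]
`print(lists[2])` → prints [4, 3, 6, 38]
`print(shared)` → prints [4, 3, 6, 38]

Answer:
[4, 3, 6, 38]
[4, 3, 6, 38]
[4, 3, 6, 38]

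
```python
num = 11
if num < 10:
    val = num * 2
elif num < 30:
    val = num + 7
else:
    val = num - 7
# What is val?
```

Trace:
`num = 11` → num = 11
`if num < 10: ...` → num < 10 is False, num < 30 is True → val = 18
So val = 18

Answer: 18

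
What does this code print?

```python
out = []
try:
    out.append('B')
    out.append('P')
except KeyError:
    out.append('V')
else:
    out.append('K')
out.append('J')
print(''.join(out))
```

Execution trace: 'B' (try body) → 'P' (try body, no exception) → 'K' (else) → 'J' (after the try/except). Output: BPKJ

Answer: BPKJ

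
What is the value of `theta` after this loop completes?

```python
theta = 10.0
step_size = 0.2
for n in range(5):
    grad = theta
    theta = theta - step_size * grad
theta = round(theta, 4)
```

Gradient descent: w = 10.0 * (1 - 0.2)^5
`theta` takes the values: 10.0 → 8.0 → 6.4 → 5.12 → 4.096 → 3.2768

Answer: 3.2768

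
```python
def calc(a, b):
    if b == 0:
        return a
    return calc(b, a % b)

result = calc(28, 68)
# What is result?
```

calc(28, 68) -> calc(68, 28) -> calc(28, 12) -> calc(12, 4) -> calc(4, 0) -> 4

Answer: 4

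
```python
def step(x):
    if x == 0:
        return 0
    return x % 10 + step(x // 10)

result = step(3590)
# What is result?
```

Sum of digits of 3590: 0 + 9 + 5 + 3 = 17

Answer: 17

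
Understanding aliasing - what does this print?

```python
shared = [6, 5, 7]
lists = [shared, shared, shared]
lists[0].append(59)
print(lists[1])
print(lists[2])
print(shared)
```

Key concept: list of same reference.
Step by step:
`shared = [6, 5, 7]` → shared = [6, 5, 7]
`lists = [shared, shared, shared]` → lists = [[6, 5, 7], [6, 5, 7], [6, 5, 7]]
`lists[0].append(59)` → shared = [6, 5, 7, 59]; lists = [[6, 5, 7, 59], [6, 5, 7, 59], [6, 5, 7, 59]]
`print(lists[1])` → prints [6, 5, 7, 59]
`print(lists[2])` → prints [6, 5, 7, 59]
`print(shared)` → prints [6, 5, 7, 59]

Answer:
[6, 5, 7, 59]
[6, 5, 7, 59]
[6, 5, 7, 59]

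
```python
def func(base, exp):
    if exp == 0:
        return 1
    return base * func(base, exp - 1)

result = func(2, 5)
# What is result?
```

func(2, 5) = 2 * 2 * 2 * 2 * 2 = 32

Answer: 32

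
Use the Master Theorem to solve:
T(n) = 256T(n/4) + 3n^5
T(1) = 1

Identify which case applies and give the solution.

a=256, b=4, f(n)=3n^5. log_4(256) = 4. Since c=5 > 4 and the regularity condition holds (256(n/4)^5 = (256/4^5)n^5 with 256/4^5 < 1), Case 3 applies: T(n) = Θ(f(n)) = O(n^5).

Answer: O(n^5) - Case 3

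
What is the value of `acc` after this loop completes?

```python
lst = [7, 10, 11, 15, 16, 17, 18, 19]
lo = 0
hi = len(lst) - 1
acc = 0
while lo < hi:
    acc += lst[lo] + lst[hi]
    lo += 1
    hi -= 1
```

Sum of pairs from ends
`acc` takes the values: 0 → 26 → 54 → 82 → 113

Answer: 113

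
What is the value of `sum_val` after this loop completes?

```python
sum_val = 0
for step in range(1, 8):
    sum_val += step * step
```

Sum of squares 1² to 7² = 140
`sum_val` takes the values: 0 → 1 → 5 → 14 → 30 → 55 → 91 → 140

Answer: 140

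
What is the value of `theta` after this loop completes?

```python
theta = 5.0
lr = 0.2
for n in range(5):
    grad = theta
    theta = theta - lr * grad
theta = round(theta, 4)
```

Gradient descent: w = 5.0 * (1 - 0.2)^5
`theta` takes the values: 5.0 → 4.0 → 3.2 → 2.56 → 2.048 → 1.6384

Answer: 1.6384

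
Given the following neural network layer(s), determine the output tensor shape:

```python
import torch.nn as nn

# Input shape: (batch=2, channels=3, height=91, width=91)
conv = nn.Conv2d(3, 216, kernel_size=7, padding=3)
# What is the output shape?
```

Input: (2, 3, 91, 91) -> Output: (2, 216, 91, 91)

Answer: (2, 216, 91, 91)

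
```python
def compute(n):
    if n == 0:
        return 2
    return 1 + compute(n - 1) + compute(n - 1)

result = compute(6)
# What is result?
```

compute(n) = 1 + 2·compute(n-1), compute(0)=2. Closed form: (2+1)·2^6 - 1 = 191.

Answer: 191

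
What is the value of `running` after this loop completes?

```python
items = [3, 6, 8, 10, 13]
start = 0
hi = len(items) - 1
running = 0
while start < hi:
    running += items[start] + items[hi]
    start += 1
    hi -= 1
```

Sum of pairs from ends
`running` takes the values: 0 → 16 → 32

Answer: 32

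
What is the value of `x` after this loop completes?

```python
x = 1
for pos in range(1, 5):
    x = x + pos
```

Start at 1, add 1 through 4
`x` takes the values: 1 → 2 → 4 → 7 → 11

Answer: 11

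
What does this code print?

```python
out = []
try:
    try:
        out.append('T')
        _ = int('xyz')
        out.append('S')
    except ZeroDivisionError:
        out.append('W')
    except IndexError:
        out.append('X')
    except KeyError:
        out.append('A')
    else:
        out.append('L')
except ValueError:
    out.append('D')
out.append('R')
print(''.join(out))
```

Execution trace: 'T' (try body) → 'D' (outer except ValueError) → 'R' (after the try/except). Output: TDR

Answer: TDR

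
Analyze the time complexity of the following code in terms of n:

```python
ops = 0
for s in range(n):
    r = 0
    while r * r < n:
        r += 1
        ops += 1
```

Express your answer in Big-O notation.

Each loop level contributes: n × √n. Multiplying the contributions gives O(n√n).

Answer: O(n√n)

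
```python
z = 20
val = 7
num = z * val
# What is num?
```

Trace:
`z = 20` → z = 20
`val = 7` → val = 7
`num = z * val` → num = 140
So num = 140

Answer: 140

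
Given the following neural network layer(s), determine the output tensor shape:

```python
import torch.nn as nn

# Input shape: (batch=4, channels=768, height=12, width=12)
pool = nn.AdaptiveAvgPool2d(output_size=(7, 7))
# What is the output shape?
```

Input: (4, 768, 12, 12) -> Output: (4, 768, 7, 7)

Answer: (4, 768, 7, 7)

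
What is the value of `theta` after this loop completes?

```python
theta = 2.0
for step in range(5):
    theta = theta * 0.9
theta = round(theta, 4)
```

Exponential decay: 2.0 * 0.9^5
`theta` takes the values: 2.0 → 1.8 → 1.62 → 1.458 → 1.3122 → 1.18098 → 1.181

Answer: 1.181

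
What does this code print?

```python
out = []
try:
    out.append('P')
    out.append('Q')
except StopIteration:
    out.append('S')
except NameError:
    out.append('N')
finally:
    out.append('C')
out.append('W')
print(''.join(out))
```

Execution trace: 'P' (try body) → 'Q' (try body, no exception) → 'C' (finally) → 'W' (after the try/except). Output: PQCW

Answer: PQCW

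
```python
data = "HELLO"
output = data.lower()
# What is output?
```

Trace:
`data = "HELLO"` → data = 'HELLO'
`output = data.lower()` → output = 'hello'
So output = 'hello'

Answer: 'hello'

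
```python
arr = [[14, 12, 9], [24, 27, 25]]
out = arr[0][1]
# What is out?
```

Trace:
`arr = [[14, 12, 9], [24, 27, 25]]` → arr = [[14, 12, 9], [24, 27, 25]]
`out = arr[0][1]` → out = 12
So out = 12

Answer: 12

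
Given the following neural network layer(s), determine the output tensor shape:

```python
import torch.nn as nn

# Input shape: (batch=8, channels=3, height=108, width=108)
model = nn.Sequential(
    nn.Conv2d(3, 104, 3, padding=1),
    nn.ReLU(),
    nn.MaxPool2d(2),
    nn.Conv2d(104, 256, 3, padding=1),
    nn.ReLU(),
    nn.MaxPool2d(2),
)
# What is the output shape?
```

Input: (8, 3, 108, 108) -> after first Conv2d: (8, 104, 108, 108) -> after first MaxPool2d: (8, 104, 54, 54) -> after second Conv2d: (8, 256, 54, 54) -> Output: (8, 256, 27, 27)

Answer: (8, 256, 27, 27)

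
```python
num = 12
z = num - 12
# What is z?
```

Trace:
`num = 12` → num = 12
`z = num - 12` → z = 0
So z = 0

Answer: 0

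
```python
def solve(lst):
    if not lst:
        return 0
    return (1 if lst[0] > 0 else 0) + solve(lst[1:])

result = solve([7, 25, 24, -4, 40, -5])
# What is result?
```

Count of positive elements in [7, 25, 24, -4, 40, -5] = 4

Answer: 4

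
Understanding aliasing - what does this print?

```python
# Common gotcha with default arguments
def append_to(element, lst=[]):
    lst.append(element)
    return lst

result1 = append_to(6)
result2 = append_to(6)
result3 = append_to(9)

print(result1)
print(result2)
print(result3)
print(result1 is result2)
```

Key concept: mutable default argument gotcha.
Step by step:
`result1 = append_to(6)` → result1 = [6]
`result2 = append_to(6)` → result1 = [6, 6] (same object as result2); result2 = [6, 6] (same object as result1)
`result3 = append_to(9)` → result1 = [6, 6, 9] (same object as result2, result3); result2 = [6, 6, 9] (same object as result1, result3); result3 = [6, 6, 9] (same object as result1, result2)
`print(result1)` → prints [6, 6, 9]
`print(result2)` → prints [6, 6, 9]
`print(result3)` → prints [6, 6, 9]
`print(result1 is result2)` → prints True

Answer:
[6, 6, 9]
[6, 6, 9]
[6, 6, 9]
True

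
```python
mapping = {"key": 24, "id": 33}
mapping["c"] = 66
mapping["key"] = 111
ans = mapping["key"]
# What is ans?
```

Trace:
`mapping = {"key": 24, "id": 33}` → mapping = {'key': 24, 'id': 33}
`mapping["c"] = 66` → mapping = {'key': 24, 'id': 33, 'c': 66}
`mapping["key"] = 111` → mapping = {'key': 111, 'id': 33, 'c': 66}
`ans = mapping["key"]` → ans = 111
So ans = 111

Answer: 111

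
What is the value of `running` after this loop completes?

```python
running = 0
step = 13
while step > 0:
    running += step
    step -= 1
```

Sum 13 down to 1
`running` takes the values: 0 → 13 → 25 → 36 → 46 → 55 → 63 → 70 → 76 → 81 → 85 → 88 → 90 → 91

Answer: 91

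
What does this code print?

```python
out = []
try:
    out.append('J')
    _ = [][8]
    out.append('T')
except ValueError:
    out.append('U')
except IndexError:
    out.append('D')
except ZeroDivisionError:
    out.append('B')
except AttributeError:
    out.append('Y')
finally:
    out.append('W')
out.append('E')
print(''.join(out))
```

Execution trace: 'J' (try body) → 'D' (except IndexError) → 'W' (finally) → 'E' (after the try/except). Output: JDWE

Answer: JDWE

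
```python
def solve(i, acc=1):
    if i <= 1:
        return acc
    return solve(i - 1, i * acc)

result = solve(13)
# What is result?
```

Accumulator trace (n, acc): (13, 1) -> (12, 13) -> (11, 156) -> (10, 1716) -> (9, 17160) -> (8, 154440) -> (7, 1235520) -> (6, 8648640) -> (5, 51891840) -> (4, 259459200) -> (3, 1037836800) -> (2, 3113510400) -> (1, 6227020800) -> return 6227020800

Answer: 6227020800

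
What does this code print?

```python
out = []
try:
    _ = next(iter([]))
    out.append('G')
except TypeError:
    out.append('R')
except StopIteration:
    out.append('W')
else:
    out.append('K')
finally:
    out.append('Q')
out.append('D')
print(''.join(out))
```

Execution trace: 'W' (except StopIteration) → 'Q' (finally) → 'D' (after the try/except). Output: WQD

Answer: WQD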